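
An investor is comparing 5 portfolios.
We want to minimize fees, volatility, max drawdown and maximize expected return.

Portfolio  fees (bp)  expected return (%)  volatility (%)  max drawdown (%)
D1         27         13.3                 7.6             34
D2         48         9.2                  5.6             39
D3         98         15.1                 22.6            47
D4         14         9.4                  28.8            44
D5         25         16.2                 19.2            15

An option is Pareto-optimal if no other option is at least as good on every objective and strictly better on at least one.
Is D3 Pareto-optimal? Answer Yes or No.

D5 vs D3: fees 25≤98, expected return 16.2≥15.1, volatility 19.2≤22.6, max drawdown 15≤47 — D5 is at least as good on every objective and strictly better on at least one, so D5 dominates D3.

No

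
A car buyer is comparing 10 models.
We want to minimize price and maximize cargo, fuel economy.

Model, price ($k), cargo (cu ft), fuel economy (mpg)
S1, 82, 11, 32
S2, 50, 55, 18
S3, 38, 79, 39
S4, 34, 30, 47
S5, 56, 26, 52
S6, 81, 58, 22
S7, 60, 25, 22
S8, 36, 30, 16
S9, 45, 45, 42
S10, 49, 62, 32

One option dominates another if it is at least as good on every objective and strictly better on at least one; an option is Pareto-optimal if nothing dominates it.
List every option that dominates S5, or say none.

S1: worse on price (82 vs 56).
S2: worse on fuel economy (18 vs 52).
S3: worse on fuel economy (39 vs 52).
S4: worse on fuel economy (47 vs 52).
S6: worse on price (81 vs 56).
S7: worse on price (60 vs 56).
S8: worse on fuel economy (16 vs 52).
S9: worse on fuel economy (42 vs 52).
S10: worse on fuel economy (32 vs 52).
No option dominates S5.

none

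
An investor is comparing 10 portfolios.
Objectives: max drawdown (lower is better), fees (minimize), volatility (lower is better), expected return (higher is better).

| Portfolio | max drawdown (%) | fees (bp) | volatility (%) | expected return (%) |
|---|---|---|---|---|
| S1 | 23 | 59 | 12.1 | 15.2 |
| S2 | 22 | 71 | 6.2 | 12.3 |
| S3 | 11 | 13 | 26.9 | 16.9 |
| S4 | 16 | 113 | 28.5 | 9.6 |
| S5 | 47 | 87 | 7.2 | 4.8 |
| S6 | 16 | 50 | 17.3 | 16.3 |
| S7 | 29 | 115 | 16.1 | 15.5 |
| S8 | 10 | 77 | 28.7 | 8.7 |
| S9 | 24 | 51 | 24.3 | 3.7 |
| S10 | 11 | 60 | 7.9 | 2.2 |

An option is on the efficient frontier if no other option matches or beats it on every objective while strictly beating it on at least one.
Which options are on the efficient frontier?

S1, S2, S3, S6, S7, S8, S10

S1: not dominated.
S2: not dominated (best volatility).
S3: not dominated (best fees).
S4: dominated by S3 (max drawdown 11≤16, fees 13≤113, volatility 26.9≤28.5, expected return 16.9≥9.6).
S5: dominated by S2 (max drawdown 22≤47, fees 71≤87, volatility 6.2≤7.2, expected return 12.3≥4.8).
S6: not dominated.
S7: not dominated.
S8: not dominated (best max drawdown).
S9: dominated by S6 (max drawdown 16≤24, fees 50≤51, volatility 17.3≤24.3, expected return 16.3≥3.7).
S10: not dominated.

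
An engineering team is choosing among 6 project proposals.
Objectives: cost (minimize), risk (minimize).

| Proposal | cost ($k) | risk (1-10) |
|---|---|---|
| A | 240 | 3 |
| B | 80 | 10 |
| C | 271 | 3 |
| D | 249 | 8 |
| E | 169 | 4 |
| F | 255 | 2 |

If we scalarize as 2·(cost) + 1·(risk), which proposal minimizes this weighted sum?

B

A: 2·240 + 1·3 = 483
B: 2·80 + 1·10 = 170
C: 2·271 + 1·3 = 545
D: 2·249 + 1·8 = 506
E: 2·169 + 1·4 = 342
F: 2·255 + 1·2 = 512
Lowest: B at 170.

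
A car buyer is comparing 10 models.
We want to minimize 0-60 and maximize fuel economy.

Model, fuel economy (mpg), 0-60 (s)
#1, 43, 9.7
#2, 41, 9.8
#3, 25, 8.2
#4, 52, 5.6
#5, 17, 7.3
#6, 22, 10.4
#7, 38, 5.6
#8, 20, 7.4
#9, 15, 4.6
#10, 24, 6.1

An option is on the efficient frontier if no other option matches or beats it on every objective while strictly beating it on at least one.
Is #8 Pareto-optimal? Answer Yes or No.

No

#4 vs #8: fuel economy 52≥20, 0-60 5.6≤7.4 — #4 is at least as good on every objective and strictly better on at least one, so #4 dominates #8.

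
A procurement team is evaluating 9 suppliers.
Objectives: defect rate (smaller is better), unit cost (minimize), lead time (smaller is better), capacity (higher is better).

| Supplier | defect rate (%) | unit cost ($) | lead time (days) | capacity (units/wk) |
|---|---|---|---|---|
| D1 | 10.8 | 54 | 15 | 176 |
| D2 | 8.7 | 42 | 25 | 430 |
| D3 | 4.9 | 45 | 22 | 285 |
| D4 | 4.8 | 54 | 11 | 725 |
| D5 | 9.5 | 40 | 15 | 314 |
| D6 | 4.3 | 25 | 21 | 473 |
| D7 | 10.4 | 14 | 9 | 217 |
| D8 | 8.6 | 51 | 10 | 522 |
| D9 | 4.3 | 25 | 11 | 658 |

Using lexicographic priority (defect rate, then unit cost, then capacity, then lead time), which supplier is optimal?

D9

First minimize defect rate: best is 4.3, kept {D6, D9}.
Then minimize unit cost: best is 25, kept {D6, D9}.
Then maximize capacity: best is 658, kept {D9}.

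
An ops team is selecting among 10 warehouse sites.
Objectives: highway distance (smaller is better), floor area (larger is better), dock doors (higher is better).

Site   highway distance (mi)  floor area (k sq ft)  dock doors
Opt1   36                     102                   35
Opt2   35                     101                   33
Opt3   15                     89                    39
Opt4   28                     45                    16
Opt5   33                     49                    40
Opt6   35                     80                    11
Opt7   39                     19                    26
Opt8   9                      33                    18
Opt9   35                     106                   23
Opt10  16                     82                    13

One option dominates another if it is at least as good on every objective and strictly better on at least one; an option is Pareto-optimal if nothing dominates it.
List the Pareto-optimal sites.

Opt1, Opt2, Opt3, Opt5, Opt8, Opt9

Opt1: not dominated.
Opt2: not dominated.
Opt3: not dominated.
Opt4: dominated by Opt3 (highway distance 15≤28, floor area 89≥45, dock doors 39≥16).
Opt5: not dominated (best dock doors).
Opt6: dominated by Opt2 (highway distance 35≤35, floor area 101≥80, dock doors 33≥11).
Opt7: dominated by Opt1 (highway distance 36≤39, floor area 102≥19, dock doors 35≥26).
Opt8: not dominated (best highway distance).
Opt9: not dominated (best floor area).
Opt10: dominated by Opt3 (highway distance 15≤16, floor area 89≥82, dock doors 39≥13).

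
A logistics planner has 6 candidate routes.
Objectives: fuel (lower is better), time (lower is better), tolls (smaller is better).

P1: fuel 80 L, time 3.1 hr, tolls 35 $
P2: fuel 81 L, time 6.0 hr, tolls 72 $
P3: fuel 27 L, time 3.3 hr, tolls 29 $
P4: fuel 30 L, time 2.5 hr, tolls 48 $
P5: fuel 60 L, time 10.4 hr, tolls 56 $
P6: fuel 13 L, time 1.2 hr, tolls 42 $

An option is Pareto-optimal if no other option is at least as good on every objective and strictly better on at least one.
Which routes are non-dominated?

P1: not dominated.
P2: dominated by P1 (fuel 80≤81, time 3.1≤6.0, tolls 35≤72).
P3: not dominated (best tolls).
P4: dominated by P6 (fuel 13≤30, time 1.2≤2.5, tolls 42≤48).
P5: dominated by P3 (fuel 27≤60, time 3.3≤10.4, tolls 29≤56).
P6: not dominated (best fuel).

P1, P3, P6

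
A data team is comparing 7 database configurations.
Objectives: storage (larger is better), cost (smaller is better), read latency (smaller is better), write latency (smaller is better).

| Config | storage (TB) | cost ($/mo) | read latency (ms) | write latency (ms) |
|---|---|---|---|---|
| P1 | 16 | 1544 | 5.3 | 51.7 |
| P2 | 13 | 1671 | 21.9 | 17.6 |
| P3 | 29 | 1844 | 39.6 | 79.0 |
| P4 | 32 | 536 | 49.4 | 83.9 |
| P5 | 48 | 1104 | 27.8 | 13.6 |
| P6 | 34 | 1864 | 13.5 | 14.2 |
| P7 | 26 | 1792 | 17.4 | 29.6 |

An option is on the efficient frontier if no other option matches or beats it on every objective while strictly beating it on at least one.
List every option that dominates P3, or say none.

P5

P5: storage 48≥29, cost 1104≤1844, read latency 27.8≤39.6, write latency 13.6≤79.0 — dominates P3.
Others (P1, P2, P4, P6, P7) are each worse than P3 on at least one objective.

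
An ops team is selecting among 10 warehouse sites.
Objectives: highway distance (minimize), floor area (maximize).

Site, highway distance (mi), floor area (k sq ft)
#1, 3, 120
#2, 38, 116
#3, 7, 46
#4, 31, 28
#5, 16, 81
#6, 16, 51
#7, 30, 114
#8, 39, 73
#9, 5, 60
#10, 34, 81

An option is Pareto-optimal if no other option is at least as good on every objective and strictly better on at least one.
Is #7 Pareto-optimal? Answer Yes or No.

No

#1 vs #7: highway distance 3≤30, floor area 120≥114 — #1 is at least as good on every objective and strictly better on at least one, so #1 dominates #7.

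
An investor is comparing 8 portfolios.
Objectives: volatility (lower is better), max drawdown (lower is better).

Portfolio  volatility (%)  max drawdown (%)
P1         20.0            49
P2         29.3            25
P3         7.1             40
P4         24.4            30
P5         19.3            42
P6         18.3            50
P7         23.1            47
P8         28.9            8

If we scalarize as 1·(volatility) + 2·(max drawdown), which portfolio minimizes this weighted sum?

P1: 1·20.0 + 2·49 = 118.0
P2: 1·29.3 + 2·25 = 79.3
P3: 1·7.1 + 2·40 = 87.1
P4: 1·24.4 + 2·30 = 84.4
P5: 1·19.3 + 2·42 = 103.3
P6: 1·18.3 + 2·50 = 118.3
P7: 1·23.1 + 2·47 = 117.1
P8: 1·28.9 + 2·8 = 44.9
Lowest: P8 at 44.9.

P8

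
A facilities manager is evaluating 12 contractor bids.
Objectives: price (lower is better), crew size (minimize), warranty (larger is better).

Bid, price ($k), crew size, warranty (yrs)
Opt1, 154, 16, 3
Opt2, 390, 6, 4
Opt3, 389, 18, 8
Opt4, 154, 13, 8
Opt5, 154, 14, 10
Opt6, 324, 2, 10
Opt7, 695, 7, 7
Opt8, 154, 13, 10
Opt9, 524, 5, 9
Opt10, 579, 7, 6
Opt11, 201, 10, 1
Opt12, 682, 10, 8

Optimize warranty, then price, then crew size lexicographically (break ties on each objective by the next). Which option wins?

First maximize warranty: best is 10, kept {Opt5, Opt6, Opt8}.
Then minimize price: best is 154, kept {Opt5, Opt8}.
Then minimize crew size: best is 13, kept {Opt8}.

Opt8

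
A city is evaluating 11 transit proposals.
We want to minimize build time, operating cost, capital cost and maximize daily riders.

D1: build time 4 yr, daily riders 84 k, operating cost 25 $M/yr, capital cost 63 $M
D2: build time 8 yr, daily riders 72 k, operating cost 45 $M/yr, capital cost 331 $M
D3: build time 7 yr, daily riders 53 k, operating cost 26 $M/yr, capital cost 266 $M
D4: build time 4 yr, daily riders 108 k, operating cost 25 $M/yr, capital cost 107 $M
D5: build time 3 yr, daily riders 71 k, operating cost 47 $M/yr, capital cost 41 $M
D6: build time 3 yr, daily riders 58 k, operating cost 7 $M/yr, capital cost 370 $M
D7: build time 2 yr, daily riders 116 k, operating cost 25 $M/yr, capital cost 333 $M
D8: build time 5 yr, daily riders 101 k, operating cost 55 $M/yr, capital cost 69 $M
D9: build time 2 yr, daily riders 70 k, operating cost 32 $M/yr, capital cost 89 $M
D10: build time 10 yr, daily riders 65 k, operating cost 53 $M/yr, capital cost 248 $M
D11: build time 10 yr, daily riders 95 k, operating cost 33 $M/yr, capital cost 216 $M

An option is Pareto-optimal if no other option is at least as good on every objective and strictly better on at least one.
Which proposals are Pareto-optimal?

D1, D4, D5, D6, D7, D8, D9

D1: not dominated.
D2: dominated by D1 (build time 4≤8, daily riders 84≥72, operating cost 25≤45, capital cost 63≤331).
D3: dominated by D1 (build time 4≤7, daily riders 84≥53, operating cost 25≤26, capital cost 63≤266).
D4: not dominated.
D5: not dominated (best capital cost).
D6: not dominated (best operating cost).
D7: not dominated (best daily riders).
D8: not dominated.
D9: not dominated.
D10: dominated by D1 (build time 4≤10, daily riders 84≥65, operating cost 25≤53, capital cost 63≤248).
D11: dominated by D4 (build time 4≤10, daily riders 108≥95, operating cost 25≤33, capital cost 107≤216).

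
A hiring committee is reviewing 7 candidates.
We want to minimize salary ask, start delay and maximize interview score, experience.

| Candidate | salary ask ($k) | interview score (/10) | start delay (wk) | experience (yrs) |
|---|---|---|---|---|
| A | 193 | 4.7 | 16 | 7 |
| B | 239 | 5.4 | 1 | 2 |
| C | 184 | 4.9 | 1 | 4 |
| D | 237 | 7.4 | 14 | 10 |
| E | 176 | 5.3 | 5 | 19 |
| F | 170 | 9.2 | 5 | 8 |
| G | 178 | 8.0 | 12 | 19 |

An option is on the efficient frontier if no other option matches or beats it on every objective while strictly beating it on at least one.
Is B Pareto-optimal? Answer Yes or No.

Yes

A: worse on interview score (4.7 vs 5.4).
C: worse on interview score (4.9 vs 5.4).
D: worse on start delay (14 vs 1).
E: worse on interview score (5.3 vs 5.4).
F: worse on start delay (5 vs 1).
G: worse on start delay (12 vs 1).
No option is at least as good as B on every objective and strictly better on one.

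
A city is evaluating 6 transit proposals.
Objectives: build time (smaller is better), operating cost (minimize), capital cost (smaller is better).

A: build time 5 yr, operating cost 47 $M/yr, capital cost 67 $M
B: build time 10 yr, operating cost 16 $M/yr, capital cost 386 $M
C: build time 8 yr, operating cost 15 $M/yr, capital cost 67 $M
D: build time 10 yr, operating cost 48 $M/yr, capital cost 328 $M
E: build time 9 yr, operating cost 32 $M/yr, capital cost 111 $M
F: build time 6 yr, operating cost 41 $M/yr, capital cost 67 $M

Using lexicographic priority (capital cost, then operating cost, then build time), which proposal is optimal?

First minimize capital cost: best is 67, kept {A, C, F}.
Then minimize operating cost: best is 15, kept {C}.

C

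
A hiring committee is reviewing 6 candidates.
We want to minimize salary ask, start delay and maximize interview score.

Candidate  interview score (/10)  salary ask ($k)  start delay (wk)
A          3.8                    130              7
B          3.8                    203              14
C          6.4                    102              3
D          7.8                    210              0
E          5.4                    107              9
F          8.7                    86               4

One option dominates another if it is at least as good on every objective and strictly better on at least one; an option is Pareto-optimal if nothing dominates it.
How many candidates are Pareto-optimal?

3

A: dominated by C (interview score 6.4≥3.8, salary ask 102≤130, start delay 3≤7).
B: dominated by A (interview score 3.8≥3.8, salary ask 130≤203, start delay 7≤14).
C: not dominated.
D: not dominated (best start delay).
E: dominated by C (interview score 6.4≥5.4, salary ask 102≤107, start delay 3≤9).
F: not dominated (best interview score).
Pareto-optimal: C, D, F → 3.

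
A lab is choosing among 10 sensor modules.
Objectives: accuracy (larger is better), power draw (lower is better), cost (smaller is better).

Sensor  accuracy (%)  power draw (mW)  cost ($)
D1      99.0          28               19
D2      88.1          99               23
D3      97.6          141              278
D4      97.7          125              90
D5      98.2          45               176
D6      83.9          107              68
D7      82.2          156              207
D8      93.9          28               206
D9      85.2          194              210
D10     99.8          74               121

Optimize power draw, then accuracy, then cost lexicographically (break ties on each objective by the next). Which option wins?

First minimize power draw: best is 28, kept {D1, D8}.
Then maximize accuracy: best is 99.0, kept {D1}.

D1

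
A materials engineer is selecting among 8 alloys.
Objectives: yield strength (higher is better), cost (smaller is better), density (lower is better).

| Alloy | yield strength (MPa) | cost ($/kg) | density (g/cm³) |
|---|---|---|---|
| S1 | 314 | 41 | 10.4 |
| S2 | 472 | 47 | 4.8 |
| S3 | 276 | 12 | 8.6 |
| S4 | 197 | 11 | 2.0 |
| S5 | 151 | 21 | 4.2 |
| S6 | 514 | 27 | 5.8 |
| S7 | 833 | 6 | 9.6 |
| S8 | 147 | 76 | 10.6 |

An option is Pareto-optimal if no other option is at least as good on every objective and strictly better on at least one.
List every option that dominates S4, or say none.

S1: worse on cost (41 vs 11).
S2: worse on cost (47 vs 11).
S3: worse on cost (12 vs 11).
S5: worse on yield strength (151 vs 197).
S6: worse on cost (27 vs 11).
S7: worse on density (9.6 vs 2.0).
S8: worse on yield strength (147 vs 197).
No option dominates S4.

none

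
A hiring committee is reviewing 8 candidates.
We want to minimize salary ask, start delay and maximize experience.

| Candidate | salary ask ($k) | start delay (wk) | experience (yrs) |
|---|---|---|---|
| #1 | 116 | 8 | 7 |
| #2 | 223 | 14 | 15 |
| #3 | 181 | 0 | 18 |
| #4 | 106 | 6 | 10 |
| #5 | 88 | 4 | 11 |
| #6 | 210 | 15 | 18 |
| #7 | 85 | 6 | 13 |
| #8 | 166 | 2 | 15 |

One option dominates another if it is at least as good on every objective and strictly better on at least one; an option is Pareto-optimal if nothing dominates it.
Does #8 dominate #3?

#8 vs #3: #8 is worse on start delay (2 vs 0), so it does not dominate #3.

No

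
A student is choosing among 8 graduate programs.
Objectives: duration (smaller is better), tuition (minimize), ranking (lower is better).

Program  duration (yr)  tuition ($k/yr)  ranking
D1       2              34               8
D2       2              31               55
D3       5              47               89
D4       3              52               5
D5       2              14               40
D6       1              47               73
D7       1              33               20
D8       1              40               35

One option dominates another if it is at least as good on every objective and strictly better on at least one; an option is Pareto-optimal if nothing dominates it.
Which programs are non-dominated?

D1: not dominated.
D2: dominated by D5 (duration 2≤2, tuition 14≤31, ranking 40≤55).
D3: dominated by D1 (duration 2≤5, tuition 34≤47, ranking 8≤89).
D4: not dominated (best ranking).
D5: not dominated (best tuition).
D6: dominated by D7 (duration 1≤1, tuition 33≤47, ranking 20≤73).
D7: not dominated.
D8: dominated by D7 (duration 1≤1, tuition 33≤40, ranking 20≤35).

D1, D4, D5, D7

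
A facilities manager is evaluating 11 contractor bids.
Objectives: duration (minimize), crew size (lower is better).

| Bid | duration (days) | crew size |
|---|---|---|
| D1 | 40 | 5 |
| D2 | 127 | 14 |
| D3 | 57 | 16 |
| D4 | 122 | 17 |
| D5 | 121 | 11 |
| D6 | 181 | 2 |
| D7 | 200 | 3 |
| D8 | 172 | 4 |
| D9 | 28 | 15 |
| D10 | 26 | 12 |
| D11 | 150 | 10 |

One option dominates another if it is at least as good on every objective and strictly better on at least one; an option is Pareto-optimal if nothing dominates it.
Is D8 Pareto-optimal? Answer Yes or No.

D1: worse on crew size (5 vs 4).
D2: worse on crew size (14 vs 4).
D3: worse on crew size (16 vs 4).
D4: worse on crew size (17 vs 4).
D5: worse on crew size (11 vs 4).
D6: worse on duration (181 vs 172).
D7: worse on duration (200 vs 172).
D9: worse on crew size (15 vs 4).
D10: worse on crew size (12 vs 4).
D11: worse on crew size (10 vs 4).
No option is at least as good as D8 on every objective and strictly better on one.

Yes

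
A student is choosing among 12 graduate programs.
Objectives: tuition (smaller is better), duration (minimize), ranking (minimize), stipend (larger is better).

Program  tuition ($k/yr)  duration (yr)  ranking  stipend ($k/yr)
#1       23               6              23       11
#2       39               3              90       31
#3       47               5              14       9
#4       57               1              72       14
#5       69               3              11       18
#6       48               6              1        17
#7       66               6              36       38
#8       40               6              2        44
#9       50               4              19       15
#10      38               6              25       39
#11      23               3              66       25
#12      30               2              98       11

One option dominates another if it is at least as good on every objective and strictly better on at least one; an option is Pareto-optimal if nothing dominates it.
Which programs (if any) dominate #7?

#8, #10

#8: tuition 40≤66, duration 6≤6, ranking 2≤36, stipend 44≥38 — dominates #7.
#10: tuition 38≤66, duration 6≤6, ranking 25≤36, stipend 39≥38 — dominates #7.
Others (#1, #2, #3, #4, #5, #6, #9, #11, #12) are each worse than #7 on at least one objective.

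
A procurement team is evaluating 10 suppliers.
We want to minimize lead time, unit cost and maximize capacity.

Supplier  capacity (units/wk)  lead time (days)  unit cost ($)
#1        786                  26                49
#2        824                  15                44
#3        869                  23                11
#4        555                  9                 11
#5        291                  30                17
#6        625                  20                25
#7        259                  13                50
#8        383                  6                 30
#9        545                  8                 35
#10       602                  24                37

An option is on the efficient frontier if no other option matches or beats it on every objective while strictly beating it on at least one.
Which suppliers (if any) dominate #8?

none

#1: worse on lead time (26 vs 6).
#2: worse on lead time (15 vs 6).
#3: worse on lead time (23 vs 6).
#4: worse on lead time (9 vs 6).
#5: worse on capacity (291 vs 383).
#6: worse on lead time (20 vs 6).
#7: worse on capacity (259 vs 383).
#9: worse on lead time (8 vs 6).
#10: worse on lead time (24 vs 6).
No option dominates #8.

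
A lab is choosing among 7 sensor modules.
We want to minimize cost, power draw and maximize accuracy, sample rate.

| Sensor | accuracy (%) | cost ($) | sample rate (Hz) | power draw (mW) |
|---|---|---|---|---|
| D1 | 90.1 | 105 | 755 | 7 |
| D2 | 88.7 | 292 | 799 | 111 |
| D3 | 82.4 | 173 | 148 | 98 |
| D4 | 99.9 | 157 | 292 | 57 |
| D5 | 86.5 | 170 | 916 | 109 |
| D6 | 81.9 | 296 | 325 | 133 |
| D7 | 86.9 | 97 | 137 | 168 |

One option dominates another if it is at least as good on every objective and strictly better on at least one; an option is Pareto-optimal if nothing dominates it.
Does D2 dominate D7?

D2 vs D7: D2 is worse on cost (292 vs 97), so it does not dominate D7.

No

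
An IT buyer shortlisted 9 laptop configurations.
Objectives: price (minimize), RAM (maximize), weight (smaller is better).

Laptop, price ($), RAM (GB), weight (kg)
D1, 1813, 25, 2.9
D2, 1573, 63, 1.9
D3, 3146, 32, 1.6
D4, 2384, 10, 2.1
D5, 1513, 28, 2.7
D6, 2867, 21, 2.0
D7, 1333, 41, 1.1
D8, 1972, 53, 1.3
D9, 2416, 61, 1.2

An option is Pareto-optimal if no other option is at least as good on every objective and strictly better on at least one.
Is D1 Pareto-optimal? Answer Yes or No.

D2 vs D1: price 1573≤1813, RAM 63≥25, weight 1.9≤2.9 — D2 is at least as good on every objective and strictly better on at least one, so D2 dominates D1.

No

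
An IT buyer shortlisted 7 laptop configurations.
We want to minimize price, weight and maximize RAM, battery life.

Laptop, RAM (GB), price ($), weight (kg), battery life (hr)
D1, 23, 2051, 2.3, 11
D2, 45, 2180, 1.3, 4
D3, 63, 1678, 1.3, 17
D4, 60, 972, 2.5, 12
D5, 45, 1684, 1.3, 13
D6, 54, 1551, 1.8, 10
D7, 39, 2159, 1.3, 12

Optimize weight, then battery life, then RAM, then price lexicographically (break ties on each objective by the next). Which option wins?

D3

First minimize weight: best is 1.3, kept {D2, D3, D5, D7}.
Then maximize battery life: best is 17, kept {D3}.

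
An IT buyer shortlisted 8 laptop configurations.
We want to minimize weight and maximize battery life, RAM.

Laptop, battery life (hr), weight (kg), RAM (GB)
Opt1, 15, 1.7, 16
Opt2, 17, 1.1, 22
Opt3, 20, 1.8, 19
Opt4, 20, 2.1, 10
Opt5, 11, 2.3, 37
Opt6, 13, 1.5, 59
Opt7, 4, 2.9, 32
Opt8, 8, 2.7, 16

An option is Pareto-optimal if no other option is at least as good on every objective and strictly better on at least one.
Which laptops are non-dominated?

Opt2, Opt3, Opt6

Opt1: dominated by Opt2 (battery life 17≥15, weight 1.1≤1.7, RAM 22≥16).
Opt2: not dominated (best weight).
Opt3: not dominated.
Opt4: dominated by Opt3 (battery life 20≥20, weight 1.8≤2.1, RAM 19≥10).
Opt5: dominated by Opt6 (battery life 13≥11, weight 1.5≤2.3, RAM 59≥37).
Opt6: not dominated (best RAM).
Opt7: dominated by Opt5 (battery life 11≥4, weight 2.3≤2.9, RAM 37≥32).
Opt8: dominated by Opt1 (battery life 15≥8, weight 1.7≤2.7, RAM 16≥16).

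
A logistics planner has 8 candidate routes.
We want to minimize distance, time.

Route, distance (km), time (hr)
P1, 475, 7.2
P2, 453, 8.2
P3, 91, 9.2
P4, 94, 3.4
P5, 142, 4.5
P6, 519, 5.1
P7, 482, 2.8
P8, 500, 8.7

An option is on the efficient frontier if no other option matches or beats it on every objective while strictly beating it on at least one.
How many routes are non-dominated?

3

P1: dominated by P4 (distance 94≤475, time 3.4≤7.2).
P2: dominated by P4 (distance 94≤453, time 3.4≤8.2).
P3: not dominated (best distance).
P4: not dominated.
P5: dominated by P4 (distance 94≤142, time 3.4≤4.5).
P6: dominated by P4 (distance 94≤519, time 3.4≤5.1).
P7: not dominated (best time).
P8: dominated by P1 (distance 475≤500, time 7.2≤8.7).
Pareto-optimal: P3, P4, P7 → 3.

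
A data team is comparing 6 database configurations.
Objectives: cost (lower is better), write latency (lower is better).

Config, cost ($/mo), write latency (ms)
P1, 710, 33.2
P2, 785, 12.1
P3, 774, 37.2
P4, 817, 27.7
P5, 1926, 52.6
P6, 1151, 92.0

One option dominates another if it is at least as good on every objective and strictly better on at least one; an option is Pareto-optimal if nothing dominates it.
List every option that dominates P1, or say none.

P2: worse on cost (785 vs 710).
P3: worse on cost (774 vs 710).
P4: worse on cost (817 vs 710).
P5: worse on cost (1926 vs 710).
P6: worse on cost (1151 vs 710).
No option dominates P1.

none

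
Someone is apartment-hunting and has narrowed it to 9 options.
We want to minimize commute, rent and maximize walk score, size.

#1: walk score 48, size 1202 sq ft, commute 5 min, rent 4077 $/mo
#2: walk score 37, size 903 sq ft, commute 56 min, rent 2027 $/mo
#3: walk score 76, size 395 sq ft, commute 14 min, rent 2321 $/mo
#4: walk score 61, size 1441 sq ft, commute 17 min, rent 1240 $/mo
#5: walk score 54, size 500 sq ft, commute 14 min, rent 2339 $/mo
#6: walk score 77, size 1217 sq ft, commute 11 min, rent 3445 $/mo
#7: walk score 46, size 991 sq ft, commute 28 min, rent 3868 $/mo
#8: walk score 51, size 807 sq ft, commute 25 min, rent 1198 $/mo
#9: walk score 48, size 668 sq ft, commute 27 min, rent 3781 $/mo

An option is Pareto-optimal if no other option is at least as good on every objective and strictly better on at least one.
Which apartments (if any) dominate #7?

#4: walk score 61≥46, size 1441≥991, commute 17≤28, rent 1240≤3868 — dominates #7.
#6: walk score 77≥46, size 1217≥991, commute 11≤28, rent 3445≤3868 — dominates #7.
Others (#1, #2, #3, #5, #8, #9) are each worse than #7 on at least one objective.

#4, #6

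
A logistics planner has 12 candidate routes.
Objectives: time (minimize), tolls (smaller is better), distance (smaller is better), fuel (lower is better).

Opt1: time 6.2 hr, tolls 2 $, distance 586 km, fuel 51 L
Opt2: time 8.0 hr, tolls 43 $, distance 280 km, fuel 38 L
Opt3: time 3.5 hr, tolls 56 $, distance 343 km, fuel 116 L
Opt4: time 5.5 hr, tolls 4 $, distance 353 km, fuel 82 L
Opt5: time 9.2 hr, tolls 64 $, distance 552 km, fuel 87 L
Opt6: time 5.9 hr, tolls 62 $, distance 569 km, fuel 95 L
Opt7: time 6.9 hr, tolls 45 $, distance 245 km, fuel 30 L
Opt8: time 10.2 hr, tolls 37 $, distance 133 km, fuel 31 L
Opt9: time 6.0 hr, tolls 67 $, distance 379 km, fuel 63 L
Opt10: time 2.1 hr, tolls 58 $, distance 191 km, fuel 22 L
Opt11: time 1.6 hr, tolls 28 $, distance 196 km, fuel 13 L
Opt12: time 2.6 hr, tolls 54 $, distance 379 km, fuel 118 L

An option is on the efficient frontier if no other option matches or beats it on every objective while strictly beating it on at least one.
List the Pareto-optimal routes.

Opt1, Opt4, Opt8, Opt10, Opt11

Opt1: not dominated (best tolls).
Opt2: dominated by Opt11 (time 1.6≤8.0, tolls 28≤43, distance 196≤280, fuel 13≤38).
Opt3: dominated by Opt11 (time 1.6≤3.5, tolls 28≤56, distance 196≤343, fuel 13≤116).
Opt4: not dominated.
Opt5: dominated by Opt2 (time 8.0≤9.2, tolls 43≤64, distance 280≤552, fuel 38≤87).
Opt6: dominated by Opt4 (time 5.5≤5.9, tolls 4≤62, distance 353≤569, fuel 82≤95).
Opt7: dominated by Opt11 (time 1.6≤6.9, tolls 28≤45, distance 196≤245, fuel 13≤30).
Opt8: not dominated (best distance).
Opt9: dominated by Opt10 (time 2.1≤6.0, tolls 58≤67, distance 191≤379, fuel 22≤63).
Opt10: not dominated.
Opt11: not dominated (best time).
Opt12: dominated by Opt11 (time 1.6≤2.6, tolls 28≤54, distance 196≤379, fuel 13≤118).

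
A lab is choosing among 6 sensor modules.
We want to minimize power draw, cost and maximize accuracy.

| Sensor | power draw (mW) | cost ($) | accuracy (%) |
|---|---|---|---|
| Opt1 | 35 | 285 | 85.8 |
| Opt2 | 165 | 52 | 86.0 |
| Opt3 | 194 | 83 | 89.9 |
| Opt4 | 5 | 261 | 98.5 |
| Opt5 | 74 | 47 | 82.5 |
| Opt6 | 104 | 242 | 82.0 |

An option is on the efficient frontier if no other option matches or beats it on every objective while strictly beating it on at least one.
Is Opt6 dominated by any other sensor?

Opt5 vs Opt6: power draw 74≤104, cost 47≤242, accuracy 82.5≥82.0 — Opt5 is at least as good on every objective and strictly better on at least one, so Opt5 dominates Opt6.

Yes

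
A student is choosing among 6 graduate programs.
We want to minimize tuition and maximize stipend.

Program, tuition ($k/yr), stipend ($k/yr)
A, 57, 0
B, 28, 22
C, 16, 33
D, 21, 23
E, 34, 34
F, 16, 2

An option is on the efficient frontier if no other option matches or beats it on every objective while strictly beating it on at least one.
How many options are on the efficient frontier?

2

A: dominated by B (tuition 28≤57, stipend 22≥0).
B: dominated by C (tuition 16≤28, stipend 33≥22).
C: not dominated.
D: dominated by C (tuition 16≤21, stipend 33≥23).
E: not dominated (best stipend).
F: dominated by C (tuition 16≤16, stipend 33≥2).
Pareto-optimal: C, E → 2.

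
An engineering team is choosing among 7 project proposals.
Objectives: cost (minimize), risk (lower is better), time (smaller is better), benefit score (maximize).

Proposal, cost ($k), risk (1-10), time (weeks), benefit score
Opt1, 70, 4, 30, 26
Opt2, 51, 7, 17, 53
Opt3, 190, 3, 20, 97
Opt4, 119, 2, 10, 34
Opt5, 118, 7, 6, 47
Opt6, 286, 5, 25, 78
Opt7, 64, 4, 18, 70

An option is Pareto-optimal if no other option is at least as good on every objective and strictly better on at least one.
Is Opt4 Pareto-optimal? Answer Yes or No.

Opt1: worse on risk (4 vs 2).
Opt2: worse on risk (7 vs 2).
Opt3: worse on cost (190 vs 119).
Opt5: worse on risk (7 vs 2).
Opt6: worse on cost (286 vs 119).
Opt7: worse on risk (4 vs 2).
No option is at least as good as Opt4 on every objective and strictly better on one.

Yes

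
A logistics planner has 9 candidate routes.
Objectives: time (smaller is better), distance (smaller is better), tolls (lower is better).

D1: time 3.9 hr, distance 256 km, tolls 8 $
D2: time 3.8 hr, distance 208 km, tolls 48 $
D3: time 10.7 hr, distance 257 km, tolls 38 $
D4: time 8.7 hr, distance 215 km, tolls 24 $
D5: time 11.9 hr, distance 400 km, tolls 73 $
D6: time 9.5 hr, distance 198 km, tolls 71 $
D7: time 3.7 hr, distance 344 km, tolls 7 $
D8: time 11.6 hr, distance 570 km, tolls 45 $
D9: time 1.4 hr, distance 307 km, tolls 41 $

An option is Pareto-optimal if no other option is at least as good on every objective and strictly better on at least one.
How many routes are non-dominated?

6

D1: not dominated.
D2: not dominated.
D3: dominated by D1 (time 3.9≤10.7, distance 256≤257, tolls 8≤38).
D4: not dominated.
D5: dominated by D1 (time 3.9≤11.9, distance 256≤400, tolls 8≤73).
D6: not dominated (best distance).
D7: not dominated (best tolls).
D8: dominated by D1 (time 3.9≤11.6, distance 256≤570, tolls 8≤45).
D9: not dominated (best time).
Pareto-optimal: D1, D2, D4, D6, D7, D9 → 6.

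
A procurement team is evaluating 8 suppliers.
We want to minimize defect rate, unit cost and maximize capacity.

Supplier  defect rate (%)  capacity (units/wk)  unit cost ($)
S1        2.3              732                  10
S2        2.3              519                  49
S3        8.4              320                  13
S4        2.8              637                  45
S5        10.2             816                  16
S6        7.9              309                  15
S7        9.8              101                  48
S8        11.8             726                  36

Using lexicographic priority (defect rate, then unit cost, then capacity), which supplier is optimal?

First minimize defect rate: best is 2.3, kept {S1, S2}.
Then minimize unit cost: best is 10, kept {S1}.

S1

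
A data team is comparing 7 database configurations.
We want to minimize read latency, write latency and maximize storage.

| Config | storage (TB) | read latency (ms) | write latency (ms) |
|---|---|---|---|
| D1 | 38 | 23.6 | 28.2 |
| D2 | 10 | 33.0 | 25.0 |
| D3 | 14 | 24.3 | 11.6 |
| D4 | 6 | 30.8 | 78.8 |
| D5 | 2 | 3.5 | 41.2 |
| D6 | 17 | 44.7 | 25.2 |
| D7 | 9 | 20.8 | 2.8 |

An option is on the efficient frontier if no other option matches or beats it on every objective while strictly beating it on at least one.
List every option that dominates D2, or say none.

D3

D3: storage 14≥10, read latency 24.3≤33.0, write latency 11.6≤25.0 — dominates D2.
Others (D1, D4, D5, D6, D7) are each worse than D2 on at least one objective.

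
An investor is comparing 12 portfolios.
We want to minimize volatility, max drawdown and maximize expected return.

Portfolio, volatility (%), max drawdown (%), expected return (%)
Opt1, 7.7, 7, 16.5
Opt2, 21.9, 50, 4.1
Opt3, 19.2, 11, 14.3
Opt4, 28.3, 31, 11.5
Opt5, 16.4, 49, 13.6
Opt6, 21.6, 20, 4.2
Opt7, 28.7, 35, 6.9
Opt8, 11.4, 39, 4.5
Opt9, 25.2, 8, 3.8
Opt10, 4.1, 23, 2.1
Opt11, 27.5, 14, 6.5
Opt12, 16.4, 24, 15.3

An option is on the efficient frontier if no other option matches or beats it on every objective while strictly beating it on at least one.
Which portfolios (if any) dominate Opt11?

Opt1, Opt3

Opt1: volatility 7.7≤27.5, max drawdown 7≤14, expected return 16.5≥6.5 — dominates Opt11.
Opt3: volatility 19.2≤27.5, max drawdown 11≤14, expected return 14.3≥6.5 — dominates Opt11.
Others (Opt2, Opt4, Opt5, Opt6, Opt7, Opt8, Opt9, Opt10, Opt12) are each worse than Opt11 on at least one objective.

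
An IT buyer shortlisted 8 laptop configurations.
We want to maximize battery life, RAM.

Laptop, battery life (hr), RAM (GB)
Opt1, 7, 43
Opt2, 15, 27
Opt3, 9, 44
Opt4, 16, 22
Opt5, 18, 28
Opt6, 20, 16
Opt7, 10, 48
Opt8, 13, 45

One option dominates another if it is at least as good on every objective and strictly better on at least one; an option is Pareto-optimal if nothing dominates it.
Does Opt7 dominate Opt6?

Opt7 vs Opt6: Opt7 is worse on battery life (10 vs 20), so it does not dominate Opt6.

No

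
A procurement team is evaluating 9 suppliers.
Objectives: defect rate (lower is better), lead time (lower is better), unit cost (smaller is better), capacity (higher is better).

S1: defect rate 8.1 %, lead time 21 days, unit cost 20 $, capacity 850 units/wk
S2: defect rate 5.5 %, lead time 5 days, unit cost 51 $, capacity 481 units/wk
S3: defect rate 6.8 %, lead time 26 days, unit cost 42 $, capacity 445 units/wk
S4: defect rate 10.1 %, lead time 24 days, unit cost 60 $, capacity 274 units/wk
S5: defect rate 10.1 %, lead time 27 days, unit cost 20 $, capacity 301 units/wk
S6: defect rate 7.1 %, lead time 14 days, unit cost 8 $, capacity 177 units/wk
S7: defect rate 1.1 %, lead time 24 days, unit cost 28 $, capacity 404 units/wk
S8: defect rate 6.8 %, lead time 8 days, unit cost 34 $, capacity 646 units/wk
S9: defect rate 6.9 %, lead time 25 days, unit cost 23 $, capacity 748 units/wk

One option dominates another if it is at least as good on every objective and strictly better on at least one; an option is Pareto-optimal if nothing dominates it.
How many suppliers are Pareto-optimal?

S1: not dominated (best capacity).
S2: not dominated (best lead time).
S3: dominated by S8 (defect rate 6.8≤6.8, lead time 8≤26, unit cost 34≤42, capacity 646≥445).
S4: dominated by S1 (defect rate 8.1≤10.1, lead time 21≤24, unit cost 20≤60, capacity 850≥274).
S5: dominated by S1 (defect rate 8.1≤10.1, lead time 21≤27, unit cost 20≤20, capacity 850≥301).
S6: not dominated (best unit cost).
S7: not dominated (best defect rate).
S8: not dominated.
S9: not dominated.
Pareto-optimal: S1, S2, S6, S7, S8, S9 → 6.

6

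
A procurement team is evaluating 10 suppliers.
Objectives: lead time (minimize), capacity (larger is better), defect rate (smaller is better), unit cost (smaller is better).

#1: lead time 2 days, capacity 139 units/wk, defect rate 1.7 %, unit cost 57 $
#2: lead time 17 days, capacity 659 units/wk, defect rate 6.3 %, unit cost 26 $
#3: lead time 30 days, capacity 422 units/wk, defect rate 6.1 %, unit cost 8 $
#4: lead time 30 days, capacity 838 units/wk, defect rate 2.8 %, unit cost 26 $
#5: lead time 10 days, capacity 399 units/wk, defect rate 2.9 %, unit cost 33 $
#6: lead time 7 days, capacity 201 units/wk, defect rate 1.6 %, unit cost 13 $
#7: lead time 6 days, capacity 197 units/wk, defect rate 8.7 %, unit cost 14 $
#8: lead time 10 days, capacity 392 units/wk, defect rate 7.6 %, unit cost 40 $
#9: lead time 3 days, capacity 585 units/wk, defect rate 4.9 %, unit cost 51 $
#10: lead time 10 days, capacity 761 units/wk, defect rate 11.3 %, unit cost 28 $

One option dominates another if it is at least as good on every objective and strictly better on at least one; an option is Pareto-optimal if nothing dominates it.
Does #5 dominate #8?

Yes

#5 vs #8: lead time 10≤10, capacity 399≥392, defect rate 2.9≤7.6, unit cost 33≤40 — #5 is at least as good on every objective with at least one strict improvement.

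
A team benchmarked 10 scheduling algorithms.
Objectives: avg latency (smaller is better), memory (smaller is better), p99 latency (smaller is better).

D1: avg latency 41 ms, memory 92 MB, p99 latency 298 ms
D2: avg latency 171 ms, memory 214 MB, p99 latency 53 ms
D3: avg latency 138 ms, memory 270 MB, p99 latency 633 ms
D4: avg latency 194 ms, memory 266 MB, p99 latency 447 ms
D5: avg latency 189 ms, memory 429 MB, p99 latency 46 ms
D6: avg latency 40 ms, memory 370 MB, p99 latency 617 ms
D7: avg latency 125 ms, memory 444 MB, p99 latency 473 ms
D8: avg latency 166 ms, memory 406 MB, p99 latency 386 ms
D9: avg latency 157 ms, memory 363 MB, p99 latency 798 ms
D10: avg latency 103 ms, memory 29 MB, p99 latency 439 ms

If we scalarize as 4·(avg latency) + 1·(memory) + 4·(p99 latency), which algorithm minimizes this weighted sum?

D2

D1: 4·41 + 1·92 + 4·298 = 1448
D2: 4·171 + 1·214 + 4·53 = 1110
D3: 4·138 + 1·270 + 4·633 = 3354
D4: 4·194 + 1·266 + 4·447 = 2830
D5: 4·189 + 1·429 + 4·46 = 1369
D6: 4·40 + 1·370 + 4·617 = 2998
D7: 4·125 + 1·444 + 4·473 = 2836
D8: 4·166 + 1·406 + 4·386 = 2614
D9: 4·157 + 1·363 + 4·798 = 4183
D10: 4·103 + 1·29 + 4·439 = 2197
Lowest: D2 at 1110.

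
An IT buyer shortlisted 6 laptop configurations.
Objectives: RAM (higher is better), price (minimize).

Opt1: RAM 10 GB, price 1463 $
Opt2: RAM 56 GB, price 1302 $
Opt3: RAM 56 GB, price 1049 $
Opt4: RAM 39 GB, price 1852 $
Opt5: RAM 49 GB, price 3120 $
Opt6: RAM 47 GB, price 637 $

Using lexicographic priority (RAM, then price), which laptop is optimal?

First maximize RAM: best is 56, kept {Opt2, Opt3}.
Then minimize price: best is 1049, kept {Opt3}.

Opt3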